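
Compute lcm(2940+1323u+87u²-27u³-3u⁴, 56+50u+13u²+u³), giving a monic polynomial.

-1960-1862u-499u²-11u³+11u⁴+u⁵

Apply the Euclidean algorithm:
  -3u⁴-27u³+87u²+1323u+2940 = (-3u+12)(u³+13u²+50u+56) + (81u²+891u+2268)
  u³+13u²+50u+56 = ((1/81)u+2/81)(81u²+891u+2268) + (0)
Last nonzero remainder: 81u²+891u+2268. Dividing through by 81 gives the monic gcd u²+11u+28.
Then lcm(f, g) = f·g / gcd(f, g); expanding and making the result monic gives the answer.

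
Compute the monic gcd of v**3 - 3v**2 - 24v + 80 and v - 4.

Apply the Euclidean algorithm:
  v**3 - 3v**2 - 24v + 80 = (v**2 + v - 20)(v - 4) + (0)
The last nonzero remainder v - 4 is already monic.

v - 4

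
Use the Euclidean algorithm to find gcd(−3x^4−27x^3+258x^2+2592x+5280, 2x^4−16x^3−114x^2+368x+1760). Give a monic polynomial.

x^2+8x+16

Repeated division with remainder:
  −3x^4−27x^3+258x^2+2592x+5280 = (−3/2)(2x^4−16x^3−114x^2+368x+1760) + (−51x^3+87x^2+3144x+7920)
  2x^4−16x^3−114x^2+368x+1760 = (−(2/51)x+214/867)(−51x^3+87x^2+3144x+7920) + (−(3520/289)x^2−(28160/289)x−56320/289)
  −51x^3+87x^2+3144x+7920 = ((14739/3520)x−2601/64)(−(3520/289)x^2−(28160/289)x−56320/289) + (0)
Last nonzero remainder: −(3520/289)x^2−(28160/289)x−56320/289. Dividing through by −3520/289 gives the monic gcd x^2+8x+16.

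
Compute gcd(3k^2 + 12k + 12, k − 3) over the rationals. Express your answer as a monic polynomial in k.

1

By polynomial division,
  3k^2 + 12k + 12 = (3k + 21)(k − 3) + (75)
  k − 3 = ((1/75)k − 1/25)(75) + (0)
The last nonzero remainder is the constant 75, so the polynomials are coprime and gcd = 1.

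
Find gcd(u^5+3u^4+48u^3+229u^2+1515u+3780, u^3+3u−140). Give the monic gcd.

u^2+5u+28

Euclidean algorithm in ℚ[u]:
  u^5+3u^4+48u^3+229u^2+1515u+3780 = (u^2+3u+45)(u^3+3u−140) + (360u^2+1800u+10080)
  u^3+3u−140 = ((1/360)u−1/72)(360u^2+1800u+10080) + (0)
Last nonzero remainder: 360u^2+1800u+10080. Dividing through by 360 gives the monic gcd u^2+5u+28.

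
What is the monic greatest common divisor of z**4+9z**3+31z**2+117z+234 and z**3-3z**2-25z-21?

z+3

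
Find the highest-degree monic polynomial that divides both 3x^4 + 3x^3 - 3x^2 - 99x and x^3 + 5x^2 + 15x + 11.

x^2 + 4x + 11

Repeated division with remainder:
  3x^4 + 3x^3 - 3x^2 - 99x = (3x - 12)(x^3 + 5x^2 + 15x + 11) + (12x^2 + 48x + 132)
  x^3 + 5x^2 + 15x + 11 = ((1/12)x + 1/12)(12x^2 + 48x + 132) + (0)
Last nonzero remainder: 12x^2 + 48x + 132. Dividing through by 12 gives the monic gcd x^2 + 4x + 11.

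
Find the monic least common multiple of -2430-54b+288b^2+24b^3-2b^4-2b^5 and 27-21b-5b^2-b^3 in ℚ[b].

By polynomial division,
  -2b^5-2b^4+24b^3+288b^2-54b-2430 = (2b^2-8b-26)(-b^3-5b^2-21b+27) + (-64b^2-384b-1728)
  -b^3-5b^2-21b+27 = ((1/64)b-1/64)(-64b^2-384b-1728) + (0)
Last nonzero remainder: -64b^2-384b-1728. Dividing through by -64 gives the monic gcd b^2+6b+27.
Then lcm(f, g) = f·g / gcd(f, g); expanding and making the result monic gives the answer.

-1215+1188b+171b^2-132b^3-13b^4+b^6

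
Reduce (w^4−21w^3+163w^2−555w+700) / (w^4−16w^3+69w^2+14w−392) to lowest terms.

(w^2−10w+25)/(w^2−5w−14)

Euclidean algorithm in ℚ[w]:
  w^4−21w^3+163w^2−555w+700 = (w^4−16w^3+69w^2+14w−392) + (−5w^3+94w^2−569w+1092)
  w^4−16w^3+69w^2+14w−392 = (−(1/5)w−14/25)(−5w^3+94w^2−569w+1092) + ((196/25)w^2−(2156/25)w+5488/25)
  −5w^3+94w^2−569w+1092 = (−(125/196)w+975/196)((196/25)w^2−(2156/25)w+5488/25) + (0)
Last nonzero remainder: (196/25)w^2−(2156/25)w+5488/25. Dividing through by 196/25 gives the monic gcd w^2−11w+28.
Cancel w^2−11w+28 from numerator and denominator to get the reduced form.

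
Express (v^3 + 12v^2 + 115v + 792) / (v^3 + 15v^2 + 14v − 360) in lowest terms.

(v^2 + 3v + 88)/(v^2 + 6v − 40)

By polynomial division,
  v^3 + 12v^2 + 115v + 792 = (v^3 + 15v^2 + 14v − 360) + (−3v^2 + 101v + 1152)
  v^3 + 15v^2 + 14v − 360 = (−(1/3)v − 146/9)(−3v^2 + 101v + 1152) + ((18328/9)v + 18328)
  −3v^2 + 101v + 1152 = (−(27/18328)v + 144/2291)((18328/9)v + 18328) + (0)
Last nonzero remainder: (18328/9)v + 18328. Dividing through by 18328/9 gives the monic gcd v + 9.
Cancel v + 9 from numerator and denominator to get the reduced form.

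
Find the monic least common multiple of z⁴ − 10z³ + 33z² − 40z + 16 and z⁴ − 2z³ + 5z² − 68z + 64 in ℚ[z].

z⁶ − 7z⁵ + 19z⁴ − 101z³ + 424z² − 592z + 256

By polynomial division,
  z⁴ − 10z³ + 33z² − 40z + 16 = (z⁴ − 2z³ + 5z² − 68z + 64) + (−8z³ + 28z² + 28z − 48)
  z⁴ − 2z³ + 5z² − 68z + 64 = (−(1/8)z − 3/16)(−8z³ + 28z² + 28z − 48) + ((55/4)z² − (275/4)z + 55)
  −8z³ + 28z² + 28z − 48 = (−(32/55)z − 48/55)((55/4)z² − (275/4)z + 55) + (0)
Last nonzero remainder: (55/4)z² − (275/4)z + 55. Dividing through by 55/4 gives the monic gcd z² − 5z + 4.
Then lcm(f, g) = f·g / gcd(f, g); expanding and making the result monic gives the answer.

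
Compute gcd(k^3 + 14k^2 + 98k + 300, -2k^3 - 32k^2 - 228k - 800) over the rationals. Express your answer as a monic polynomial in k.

k^2 + 8k + 50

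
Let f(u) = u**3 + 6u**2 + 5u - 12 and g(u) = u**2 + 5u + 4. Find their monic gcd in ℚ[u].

u + 4

Repeated division with remainder:
  u**3 + 6u**2 + 5u - 12 = (u + 1)(u**2 + 5u + 4) + (-4u - 16)
  u**2 + 5u + 4 = (-(1/4)u - 1/4)(-4u - 16) + (0)
Last nonzero remainder: -4u - 16. Dividing through by -4 gives the monic gcd u + 4.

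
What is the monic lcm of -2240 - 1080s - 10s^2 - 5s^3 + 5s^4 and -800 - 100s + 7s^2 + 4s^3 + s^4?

Repeated division with remainder:
  5s^4 - 5s^3 - 10s^2 - 1080s - 2240 = (5)(s^4 + 4s^3 + 7s^2 - 100s - 800) + (-25s^3 - 45s^2 - 580s + 1760)
  s^4 + 4s^3 + 7s^2 - 100s - 800 = (-(1/25)s - 11/125)(-25s^3 - 45s^2 - 580s + 1760) + (-(504/25)s^2 - (2016/25)s - 16128/25)
  -25s^3 - 45s^2 - 580s + 1760 = ((625/504)s - 1375/504)(-(504/25)s^2 - (2016/25)s - 16128/25) + (0)
Last nonzero remainder: -(504/25)s^2 - (2016/25)s - 16128/25. Dividing through by -504/25 gives the monic gcd s^2 + 4s + 32.
Then lcm(f, g) = f·g / gcd(f, g); expanding and making the result monic gives the answer.

11200 + 5400s - 398s^2 - 191s^3 - 27s^4 - s^5 + s^6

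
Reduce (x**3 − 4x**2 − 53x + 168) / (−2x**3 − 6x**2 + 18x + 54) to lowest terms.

(−x**2 + x + 56)/(2x**2 + 12x + 18)

Repeated division with remainder:
  x**3 − 4x**2 − 53x + 168 = (−1/2)(−2x**3 − 6x**2 + 18x + 54) + (−7x**2 − 44x + 195)
  −2x**3 − 6x**2 + 18x + 54 = ((2/7)x − 46/49)(−7x**2 − 44x + 195) + (−(3872/49)x + 11616/49)
  −7x**2 − 44x + 195 = ((343/3872)x + 3185/3872)(−(3872/49)x + 11616/49) + (0)
Last nonzero remainder: −(3872/49)x + 11616/49. Dividing through by −3872/49 gives the monic gcd x − 3.
Cancel x − 3 from numerator and denominator to get the reduced form.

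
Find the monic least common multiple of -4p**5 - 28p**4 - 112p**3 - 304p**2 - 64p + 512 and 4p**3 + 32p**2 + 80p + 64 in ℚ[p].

p**6 + 9p**5 + 42p**4 + 132p**3 + 168p**2 - 96p - 256

Euclidean algorithm in ℚ[p]:
  -4p**5 - 28p**4 - 112p**3 - 304p**2 - 64p + 512 = (-p**2 + p - 16)(4p**3 + 32p**2 + 80p + 64) + (192p**2 + 1152p + 1536)
  4p**3 + 32p**2 + 80p + 64 = ((1/48)p + 1/24)(192p**2 + 1152p + 1536) + (0)
Last nonzero remainder: 192p**2 + 1152p + 1536. Dividing through by 192 gives the monic gcd p**2 + 6p + 8.
Then lcm(f, g) = f·g / gcd(f, g); expanding and making the result monic gives the answer.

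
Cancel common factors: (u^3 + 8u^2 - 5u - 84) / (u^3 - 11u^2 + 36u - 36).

(u^2 + 11u + 28)/(u^2 - 8u + 12)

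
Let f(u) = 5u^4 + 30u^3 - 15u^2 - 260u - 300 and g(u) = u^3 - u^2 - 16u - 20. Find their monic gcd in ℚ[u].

u^2 + 4u + 4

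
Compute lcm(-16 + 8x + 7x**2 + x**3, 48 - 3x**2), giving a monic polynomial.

64 - 48x - 20x**2 + 3x**3 + x**4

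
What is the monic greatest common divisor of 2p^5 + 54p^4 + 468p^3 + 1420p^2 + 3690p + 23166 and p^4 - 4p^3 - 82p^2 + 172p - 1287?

By polynomial division,
  2p^5 + 54p^4 + 468p^3 + 1420p^2 + 3690p + 23166 = (2p + 62)(p^4 - 4p^3 - 82p^2 + 172p - 1287) + (880p^3 + 6160p^2 - 4400p + 102960)
  p^4 - 4p^3 - 82p^2 + 172p - 1287 = ((1/880)p - 1/80)(880p^3 + 6160p^2 - 4400p + 102960) + (0)
Last nonzero remainder: 880p^3 + 6160p^2 - 4400p + 102960. Dividing through by 880 gives the monic gcd p^3 + 7p^2 - 5p + 117.

p^3 + 7p^2 - 5p + 117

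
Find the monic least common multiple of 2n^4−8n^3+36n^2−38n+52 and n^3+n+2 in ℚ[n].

n^5−3n^4+14n^3−n^2+7n+26

Euclidean algorithm in ℚ[n]:
  2n^4−8n^3+36n^2−38n+52 = (2n−8)(n^3+n+2) + (34n^2−34n+68)
  n^3+n+2 = ((1/34)n+1/34)(34n^2−34n+68) + (0)
Last nonzero remainder: 34n^2−34n+68. Dividing through by 34 gives the monic gcd n^2−n+2.
Then lcm(f, g) = f·g / gcd(f, g); expanding and making the result monic gives the answer.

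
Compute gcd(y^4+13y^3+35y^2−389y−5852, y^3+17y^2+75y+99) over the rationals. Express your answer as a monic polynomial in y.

y+11

Apply the Euclidean algorithm:
  y^4+13y^3+35y^2−389y−5852 = (y−4)(y^3+17y^2+75y+99) + (28y^2−188y−5456)
  y^3+17y^2+75y+99 = ((1/28)y+83/98)(28y^2−188y−5456) + ((21025/49)y+231275/49)
  28y^2−188y−5456 = ((1372/21025)y−24304/21025)((21025/49)y+231275/49) + (0)
Last nonzero remainder: (21025/49)y+231275/49. Dividing through by 21025/49 gives the monic gcd y+11.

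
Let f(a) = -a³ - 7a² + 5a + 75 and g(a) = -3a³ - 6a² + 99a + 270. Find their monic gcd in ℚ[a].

a + 5

Apply the Euclidean algorithm:
  -a³ - 7a² + 5a + 75 = (1/3)(-3a³ - 6a² + 99a + 270) + (-5a² - 28a - 15)
  -3a³ - 6a² + 99a + 270 = ((3/5)a - 54/25)(-5a² - 28a - 15) + ((1188/25)a + 1188/5)
  -5a² - 28a - 15 = (-(125/1188)a - 25/396)((1188/25)a + 1188/5) + (0)
Last nonzero remainder: (1188/25)a + 1188/5. Dividing through by 1188/25 gives the monic gcd a + 5.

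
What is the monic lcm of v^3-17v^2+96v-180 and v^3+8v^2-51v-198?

By polynomial division,
  v^3-17v^2+96v-180 = (v^3+8v^2-51v-198) + (-25v^2+147v+18)
  v^3+8v^2-51v-198 = (-(1/25)v-347/625)(-25v^2+147v+18) + ((19584/625)v-117504/625)
  -25v^2+147v+18 = (-(15625/19584)v-625/6528)((19584/625)v-117504/625) + (0)
Last nonzero remainder: (19584/625)v-117504/625. Dividing through by 19584/625 gives the monic gcd v-6.
Then lcm(f, g) = f·g / gcd(f, g); expanding and making the result monic gives the answer.

v^5-3v^4-109v^3+603v^2+648v-5940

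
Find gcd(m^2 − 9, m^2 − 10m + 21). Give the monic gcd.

m − 3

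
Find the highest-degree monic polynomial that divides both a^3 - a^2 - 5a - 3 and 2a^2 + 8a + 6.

By polynomial division,
  a^3 - a^2 - 5a - 3 = ((1/2)a - 5/2)(2a^2 + 8a + 6) + (12a + 12)
  2a^2 + 8a + 6 = ((1/6)a + 1/2)(12a + 12) + (0)
Last nonzero remainder: 12a + 12. Dividing through by 12 gives the monic gcd a + 1.

a + 1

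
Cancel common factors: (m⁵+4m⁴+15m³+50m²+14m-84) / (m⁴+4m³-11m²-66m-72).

(m³-m²+14m-14)/(m²-m-12)

Apply the Euclidean algorithm:
  m⁵+4m⁴+15m³+50m²+14m-84 = (m)(m⁴+4m³-11m²-66m-72) + (26m³+116m²+86m-84)
  m⁴+4m³-11m²-66m-72 = ((1/26)m-3/169)(26m³+116m²+86m-84) + (-(2070/169)m²-(10350/169)m-12420/169)
  26m³+116m²+86m-84 = (-(2197/1035)m+1183/1035)(-(2070/169)m²-(10350/169)m-12420/169) + (0)
Last nonzero remainder: -(2070/169)m²-(10350/169)m-12420/169. Dividing through by -2070/169 gives the monic gcd m²+5m+6.
Cancel m²+5m+6 from numerator and denominator to get the reduced form.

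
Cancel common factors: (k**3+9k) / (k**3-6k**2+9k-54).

(k)/(k-6)

Repeated division with remainder:
  k**3+9k = (k**3-6k**2+9k-54) + (6k**2+54)
  k**3-6k**2+9k-54 = ((1/6)k-1)(6k**2+54) + (0)
Last nonzero remainder: 6k**2+54. Dividing through by 6 gives the monic gcd k**2+9.
Cancel k**2+9 from numerator and denominator to get the reduced form.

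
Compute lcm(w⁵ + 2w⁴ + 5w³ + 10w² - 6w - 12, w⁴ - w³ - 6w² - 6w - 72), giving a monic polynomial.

w⁷ + w⁶ - 9w⁵ - 19w⁴ - 76w³ - 126w² + 84w + 144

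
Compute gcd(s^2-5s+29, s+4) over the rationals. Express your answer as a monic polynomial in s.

By polynomial division,
  s^2-5s+29 = (s-9)(s+4) + (65)
  s+4 = ((1/65)s+4/65)(65) + (0)
The last nonzero remainder is the constant 65, so the polynomials are coprime and gcd = 1.

1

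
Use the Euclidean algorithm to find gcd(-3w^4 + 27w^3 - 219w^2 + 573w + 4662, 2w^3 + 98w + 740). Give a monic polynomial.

w^2 - 5w + 74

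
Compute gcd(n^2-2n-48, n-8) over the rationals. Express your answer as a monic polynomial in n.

Repeated division with remainder:
  n^2-2n-48 = (n+6)(n-8) + (0)
The last nonzero remainder n-8 is already monic.

n-8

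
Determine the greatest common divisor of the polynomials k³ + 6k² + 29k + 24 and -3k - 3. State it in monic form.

k + 1

Repeated division with remainder:
  k³ + 6k² + 29k + 24 = (-(1/3)k² - (5/3)k - 8)(-3k - 3) + (0)
Last nonzero remainder: -3k - 3. Dividing through by -3 gives the monic gcd k + 1.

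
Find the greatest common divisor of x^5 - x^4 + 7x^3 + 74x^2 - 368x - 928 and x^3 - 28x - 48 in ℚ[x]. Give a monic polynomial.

x^2 + 6x + 8

Apply the Euclidean algorithm:
  x^5 - x^4 + 7x^3 + 74x^2 - 368x - 928 = (x^2 - x + 35)(x^3 - 28x - 48) + (94x^2 + 564x + 752)
  x^3 - 28x - 48 = ((1/94)x - 3/47)(94x^2 + 564x + 752) + (0)
Last nonzero remainder: 94x^2 + 564x + 752. Dividing through by 94 gives the monic gcd x^2 + 6x + 8.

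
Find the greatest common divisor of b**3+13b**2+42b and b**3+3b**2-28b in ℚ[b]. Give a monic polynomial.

By polynomial division,
  b**3+13b**2+42b = (b**3+3b**2-28b) + (10b**2+70b)
  b**3+3b**2-28b = ((1/10)b-2/5)(10b**2+70b) + (0)
Last nonzero remainder: 10b**2+70b. Dividing through by 10 gives the monic gcd b**2+7b.

b**2+7b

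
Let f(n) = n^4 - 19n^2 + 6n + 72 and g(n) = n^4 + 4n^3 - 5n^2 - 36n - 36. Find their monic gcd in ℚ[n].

n^2 - n - 6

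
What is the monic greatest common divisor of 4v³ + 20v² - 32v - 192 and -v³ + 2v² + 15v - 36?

Repeated division with remainder:
  4v³ + 20v² - 32v - 192 = (-4)(-v³ + 2v² + 15v - 36) + (28v² + 28v - 336)
  -v³ + 2v² + 15v - 36 = (-(1/28)v + 3/28)(28v² + 28v - 336) + (0)
Last nonzero remainder: 28v² + 28v - 336. Dividing through by 28 gives the monic gcd v² + v - 12.

v² + v - 12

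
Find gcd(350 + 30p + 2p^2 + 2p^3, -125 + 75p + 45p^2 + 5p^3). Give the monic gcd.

5 + p

Apply the Euclidean algorithm:
  2p^3 + 2p^2 + 30p + 350 = (2/5)(5p^3 + 45p^2 + 75p - 125) + (-16p^2 + 400)
  5p^3 + 45p^2 + 75p - 125 = (-(5/16)p - 45/16)(-16p^2 + 400) + (200p + 1000)
  -16p^2 + 400 = (-(2/25)p + 2/5)(200p + 1000) + (0)
Last nonzero remainder: 200p + 1000. Dividing through by 200 gives the monic gcd p + 5.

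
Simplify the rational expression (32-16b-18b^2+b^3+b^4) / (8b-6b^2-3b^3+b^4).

(4+b)/(b)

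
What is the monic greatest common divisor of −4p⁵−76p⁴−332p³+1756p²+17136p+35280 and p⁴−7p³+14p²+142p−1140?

Apply the Euclidean algorithm:
  −4p⁵−76p⁴−332p³+1756p²+17136p+35280 = (−4p−104)(p⁴−7p³+14p²+142p−1140) + (−1004p³+3780p²+27344p−83280)
  p⁴−7p³+14p²+142p−1140 = (−(1/1004)p+203/63001)(−1004p³+3780p²+27344p−83280) + ((1830510/63001)p²−(1830510/63001)p−54915300/63001)
  −1004p³+3780p²+27344p−83280 = (−(31626502/915255)p+87445388/915255)((1830510/63001)p²−(1830510/63001)p−54915300/63001) + (0)
Last nonzero remainder: (1830510/63001)p²−(1830510/63001)p−54915300/63001. Dividing through by 1830510/63001 gives the monic gcd p²−p−30.

p²−p−30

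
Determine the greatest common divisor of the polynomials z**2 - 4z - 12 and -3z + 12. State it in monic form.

Apply the Euclidean algorithm:
  z**2 - 4z - 12 = (-(1/3)z)(-3z + 12) + (-12)
  -3z + 12 = ((1/4)z - 1)(-12) + (0)
The last nonzero remainder is the constant -12, so the polynomials are coprime and gcd = 1.

1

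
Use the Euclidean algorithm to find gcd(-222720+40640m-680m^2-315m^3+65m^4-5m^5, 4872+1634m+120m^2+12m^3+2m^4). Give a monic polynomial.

Apply the Euclidean algorithm:
  -5m^5+65m^4-315m^3-680m^2+40640m-222720 = (-(5/2)m+95/2)(2m^4+12m^3+120m^2+1634m+4872) + (-585m^3-2295m^2-24795m-454140)
  2m^4+12m^3+120m^2+1634m+4872 = (-(2/585)m-6/845)(-585m^3-2295m^2-24795m-454140) + ((3200/169)m^2-(16000/169)m+278400/169)
  -585m^3-2295m^2-24795m-454140 = (-(19773/640)m-44109/160)((3200/169)m^2-(16000/169)m+278400/169) + (0)
Last nonzero remainder: (3200/169)m^2-(16000/169)m+278400/169. Dividing through by 3200/169 gives the monic gcd m^2-5m+87.

87-5m+m^2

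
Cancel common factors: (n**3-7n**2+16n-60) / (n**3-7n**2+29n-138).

By polynomial division,
  n**3-7n**2+16n-60 = (n**3-7n**2+29n-138) + (-13n+78)
  n**3-7n**2+29n-138 = (-(1/13)n**2+(1/13)n-23/13)(-13n+78) + (0)
Last nonzero remainder: -13n+78. Dividing through by -13 gives the monic gcd n-6.
Cancel n-6 from numerator and denominator to get the reduced form.

(n**2-n+10)/(n**2-n+23)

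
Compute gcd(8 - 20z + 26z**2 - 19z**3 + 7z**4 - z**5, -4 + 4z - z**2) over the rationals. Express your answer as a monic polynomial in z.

Euclidean algorithm in ℚ[z]:
  -z**5 + 7z**4 - 19z**3 + 26z**2 - 20z + 8 = (z**3 - 3z**2 + 3z - 2)(-z**2 + 4z - 4) + (0)
Last nonzero remainder: -z**2 + 4z - 4. Dividing through by -1 gives the monic gcd z**2 - 4z + 4.

4 - 4z + z**2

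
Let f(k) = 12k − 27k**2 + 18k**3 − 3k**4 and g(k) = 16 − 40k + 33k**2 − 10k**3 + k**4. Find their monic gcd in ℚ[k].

−4 + 9k − 6k**2 + k**3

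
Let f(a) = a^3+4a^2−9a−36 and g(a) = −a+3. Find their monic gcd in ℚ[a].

a−3

By polynomial division,
  a^3+4a^2−9a−36 = (−a^2−7a−12)(−a+3) + (0)
Last nonzero remainder: −a+3. Dividing through by −1 gives the monic gcd a−3.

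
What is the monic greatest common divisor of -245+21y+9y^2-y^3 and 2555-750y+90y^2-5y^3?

Apply the Euclidean algorithm:
  -y^3+9y^2+21y-245 = (1/5)(-5y^3+90y^2-750y+2555) + (-9y^2+171y-756)
  -5y^3+90y^2-750y+2555 = ((5/9)y+5/9)(-9y^2+171y-756) + (-425y+2975)
  -9y^2+171y-756 = ((9/425)y-108/425)(-425y+2975) + (0)
Last nonzero remainder: -425y+2975. Dividing through by -425 gives the monic gcd y-7.

-7+y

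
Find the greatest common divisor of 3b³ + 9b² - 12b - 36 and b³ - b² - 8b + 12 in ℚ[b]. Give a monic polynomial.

By polynomial division,
  3b³ + 9b² - 12b - 36 = (3)(b³ - b² - 8b + 12) + (12b² + 12b - 72)
  b³ - b² - 8b + 12 = ((1/12)b - 1/6)(12b² + 12b - 72) + (0)
Last nonzero remainder: 12b² + 12b - 72. Dividing through by 12 gives the monic gcd b² + b - 6.

b² + b - 6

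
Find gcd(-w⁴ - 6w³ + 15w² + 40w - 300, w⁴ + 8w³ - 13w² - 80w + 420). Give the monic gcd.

Repeated division with remainder:
  -w⁴ - 6w³ + 15w² + 40w - 300 = (-1)(w⁴ + 8w³ - 13w² - 80w + 420) + (2w³ + 2w² - 40w + 120)
  w⁴ + 8w³ - 13w² - 80w + 420 = ((1/2)w + 7/2)(2w³ + 2w² - 40w + 120) + (0)
Last nonzero remainder: 2w³ + 2w² - 40w + 120. Dividing through by 2 gives the monic gcd w³ + w² - 20w + 60.

w³ + w² - 20w + 60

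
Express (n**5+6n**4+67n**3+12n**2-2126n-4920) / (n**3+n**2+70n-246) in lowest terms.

Repeated division with remainder:
  n**5+6n**4+67n**3+12n**2-2126n-4920 = (n**2+5n-8)(n**3+n**2+70n-246) + (-84n**2-336n-6888)
  n**3+n**2+70n-246 = (-(1/84)n+1/28)(-84n**2-336n-6888) + (0)
Last nonzero remainder: -84n**2-336n-6888. Dividing through by -84 gives the monic gcd n**2+4n+82.
Cancel n**2+4n+82 from numerator and denominator to get the reduced form.

(n**3+2n**2-23n-60)/(n-3)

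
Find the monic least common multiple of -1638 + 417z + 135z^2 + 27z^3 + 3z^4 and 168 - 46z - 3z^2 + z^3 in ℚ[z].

Apply the Euclidean algorithm:
  3z^4 + 27z^3 + 135z^2 + 417z - 1638 = (3z + 36)(z^3 - 3z^2 - 46z + 168) + (381z^2 + 1569z - 7686)
  z^3 - 3z^2 - 46z + 168 = ((1/381)z - 904/48387)(381z^2 + 1569z - 7686) + ((56232/16129)z + 393624/16129)
  381z^2 + 1569z - 7686 = ((2048383/18744)z - 983869/3124)((56232/16129)z + 393624/16129) + (0)
Last nonzero remainder: (56232/16129)z + 393624/16129. Dividing through by 56232/16129 gives the monic gcd z + 7.
Then lcm(f, g) = f·g / gcd(f, g); expanding and making the result monic gives the answer.

-13104 + 8796z - 856z^2 - 95z^3 - 21z^4 - z^5 + z^6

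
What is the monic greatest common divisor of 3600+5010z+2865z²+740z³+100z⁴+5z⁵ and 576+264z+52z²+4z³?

24+7z+z²

Apply the Euclidean algorithm:
  5z⁵+100z⁴+740z³+2865z²+5010z+3600 = ((5/4)z²+(35/4)z-45/4)(4z³+52z²+264z+576) + (420z²+2940z+10080)
  4z³+52z²+264z+576 = ((1/105)z+2/35)(420z²+2940z+10080) + (0)
Last nonzero remainder: 420z²+2940z+10080. Dividing through by 420 gives the monic gcd z²+7z+24.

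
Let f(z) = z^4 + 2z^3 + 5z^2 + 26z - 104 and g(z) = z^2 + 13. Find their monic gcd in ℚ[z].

Euclidean algorithm in ℚ[z]:
  z^4 + 2z^3 + 5z^2 + 26z - 104 = (z^2 + 2z - 8)(z^2 + 13) + (0)
The last nonzero remainder z^2 + 13 is already monic.

z^2 + 13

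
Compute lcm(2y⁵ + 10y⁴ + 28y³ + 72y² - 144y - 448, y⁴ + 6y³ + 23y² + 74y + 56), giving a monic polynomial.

By polynomial division,
  2y⁵ + 10y⁴ + 28y³ + 72y² - 144y - 448 = (2y - 2)(y⁴ + 6y³ + 23y² + 74y + 56) + (-6y³ - 30y² - 108y - 336)
  y⁴ + 6y³ + 23y² + 74y + 56 = (-(1/6)y - 1/6)(-6y³ - 30y² - 108y - 336) + (0)
Last nonzero remainder: -6y³ - 30y² - 108y - 336. Dividing through by -6 gives the monic gcd y³ + 5y² + 18y + 56.
Then lcm(f, g) = f·g / gcd(f, g); expanding and making the result monic gives the answer.

y⁶ + 6y⁵ + 19y⁴ + 50y³ - 36y² - 296y - 224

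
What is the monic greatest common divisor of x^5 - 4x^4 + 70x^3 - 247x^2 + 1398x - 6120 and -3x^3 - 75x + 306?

Euclidean algorithm in ℚ[x]:
  x^5 - 4x^4 + 70x^3 - 247x^2 + 1398x - 6120 = (-(1/3)x^2 + (4/3)x - 15)(-3x^3 - 75x + 306) + (-45x^2 - 135x - 1530)
  -3x^3 - 75x + 306 = ((1/15)x - 1/5)(-45x^2 - 135x - 1530) + (0)
Last nonzero remainder: -45x^2 - 135x - 1530. Dividing through by -45 gives the monic gcd x^2 + 3x + 34.

x^2 + 3x + 34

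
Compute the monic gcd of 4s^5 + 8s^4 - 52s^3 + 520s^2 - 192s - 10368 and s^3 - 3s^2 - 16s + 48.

s^2 - 16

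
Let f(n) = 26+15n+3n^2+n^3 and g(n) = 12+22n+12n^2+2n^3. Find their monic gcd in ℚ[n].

2+n

Repeated division with remainder:
  n^3+3n^2+15n+26 = (1/2)(2n^3+12n^2+22n+12) + (-3n^2+4n+20)
  2n^3+12n^2+22n+12 = (-(2/3)n-44/9)(-3n^2+4n+20) + ((494/9)n+988/9)
  -3n^2+4n+20 = (-(27/494)n+45/247)((494/9)n+988/9) + (0)
Last nonzero remainder: (494/9)n+988/9. Dividing through by 494/9 gives the monic gcd n+2.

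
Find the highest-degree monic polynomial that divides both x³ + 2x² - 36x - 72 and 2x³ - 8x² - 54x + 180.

By polynomial division,
  x³ + 2x² - 36x - 72 = (1/2)(2x³ - 8x² - 54x + 180) + (6x² - 9x - 162)
  2x³ - 8x² - 54x + 180 = ((1/3)x - 5/6)(6x² - 9x - 162) + (-(15/2)x + 45)
  6x² - 9x - 162 = (-(4/5)x - 18/5)(-(15/2)x + 45) + (0)
Last nonzero remainder: -(15/2)x + 45. Dividing through by -15/2 gives the monic gcd x - 6.

x - 6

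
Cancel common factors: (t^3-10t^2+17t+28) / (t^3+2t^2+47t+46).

(t^2-11t+28)/(t^2+t+46)

By polynomial division,
  t^3-10t^2+17t+28 = (t^3+2t^2+47t+46) + (-12t^2-30t-18)
  t^3+2t^2+47t+46 = (-(1/12)t+1/24)(-12t^2-30t-18) + ((187/4)t+187/4)
  -12t^2-30t-18 = (-(48/187)t-72/187)((187/4)t+187/4) + (0)
Last nonzero remainder: (187/4)t+187/4. Dividing through by 187/4 gives the monic gcd t+1.
Cancel t+1 from numerator and denominator to get the reduced form.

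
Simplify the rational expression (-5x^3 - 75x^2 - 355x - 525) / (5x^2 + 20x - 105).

(-x^2 - 8x - 15)/(x - 3)

Apply the Euclidean algorithm:
  -5x^3 - 75x^2 - 355x - 525 = (-x - 11)(5x^2 + 20x - 105) + (-240x - 1680)
  5x^2 + 20x - 105 = (-(1/48)x + 1/16)(-240x - 1680) + (0)
Last nonzero remainder: -240x - 1680. Dividing through by -240 gives the monic gcd x + 7.
Cancel x + 7 from numerator and denominator to get the reduced form.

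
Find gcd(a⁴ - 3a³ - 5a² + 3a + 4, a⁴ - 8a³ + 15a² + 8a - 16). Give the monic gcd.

a³ - 4a² - a + 4

By polynomial division,
  a⁴ - 3a³ - 5a² + 3a + 4 = (a⁴ - 8a³ + 15a² + 8a - 16) + (5a³ - 20a² - 5a + 20)
  a⁴ - 8a³ + 15a² + 8a - 16 = ((1/5)a - 4/5)(5a³ - 20a² - 5a + 20) + (0)
Last nonzero remainder: 5a³ - 20a² - 5a + 20. Dividing through by 5 gives the monic gcd a³ - 4a² - a + 4.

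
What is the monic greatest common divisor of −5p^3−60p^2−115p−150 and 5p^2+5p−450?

Apply the Euclidean algorithm:
  −5p^3−60p^2−115p−150 = (−p−11)(5p^2+5p−450) + (−510p−5100)
  5p^2+5p−450 = (−(1/102)p+3/34)(−510p−5100) + (0)
Last nonzero remainder: −510p−5100. Dividing through by −510 gives the monic gcd p+10.

p+10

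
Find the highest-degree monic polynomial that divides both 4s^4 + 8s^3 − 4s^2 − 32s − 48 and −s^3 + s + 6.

s^3 − s − 6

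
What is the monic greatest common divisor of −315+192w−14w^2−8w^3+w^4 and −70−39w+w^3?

Repeated division with remainder:
  w^4−8w^3−14w^2+192w−315 = (w−8)(w^3−39w−70) + (25w^2−50w−875)
  w^3−39w−70 = ((1/25)w+2/25)(25w^2−50w−875) + (0)
Last nonzero remainder: 25w^2−50w−875. Dividing through by 25 gives the monic gcd w^2−2w−35.

−35−2w+w^2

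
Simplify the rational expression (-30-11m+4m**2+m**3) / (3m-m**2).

(-10-7m-m**2)/(m)

Apply the Euclidean algorithm:
  m**3+4m**2-11m-30 = (-m-7)(-m**2+3m) + (10m-30)
  -m**2+3m = (-(1/10)m)(10m-30) + (0)
Last nonzero remainder: 10m-30. Dividing through by 10 gives the monic gcd m-3.
Cancel m-3 from numerator and denominator to get the reduced form.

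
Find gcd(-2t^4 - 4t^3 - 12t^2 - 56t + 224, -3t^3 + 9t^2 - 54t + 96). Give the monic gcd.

t - 2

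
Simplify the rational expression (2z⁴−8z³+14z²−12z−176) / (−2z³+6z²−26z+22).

(−z²+2z+8)/(z−1)

Repeated division with remainder:
  2z⁴−8z³+14z²−12z−176 = (−z+1)(−2z³+6z²−26z+22) + (−18z²+36z−198)
  −2z³+6z²−26z+22 = ((1/9)z−1/9)(−18z²+36z−198) + (0)
Last nonzero remainder: −18z²+36z−198. Dividing through by −18 gives the monic gcd z²−2z+11.
Cancel z²−2z+11 from numerator and denominator to get the reduced form.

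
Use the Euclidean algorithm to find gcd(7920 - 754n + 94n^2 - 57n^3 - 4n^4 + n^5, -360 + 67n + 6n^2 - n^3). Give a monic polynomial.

By polynomial division,
  n^5 - 4n^4 - 57n^3 + 94n^2 - 754n + 7920 = (-n^2 - 2n - 22)(-n^3 + 6n^2 + 67n - 360) + (0)
Last nonzero remainder: -n^3 + 6n^2 + 67n - 360. Dividing through by -1 gives the monic gcd n^3 - 6n^2 - 67n + 360.

360 - 67n - 6n^2 + n^3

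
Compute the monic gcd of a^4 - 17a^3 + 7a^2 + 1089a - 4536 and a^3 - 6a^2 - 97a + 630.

a^2 - 16a + 63

Apply the Euclidean algorithm:
  a^4 - 17a^3 + 7a^2 + 1089a - 4536 = (a - 11)(a^3 - 6a^2 - 97a + 630) + (38a^2 - 608a + 2394)
  a^3 - 6a^2 - 97a + 630 = ((1/38)a + 5/19)(38a^2 - 608a + 2394) + (0)
Last nonzero remainder: 38a^2 - 608a + 2394. Dividing through by 38 gives the monic gcd a^2 - 16a + 63.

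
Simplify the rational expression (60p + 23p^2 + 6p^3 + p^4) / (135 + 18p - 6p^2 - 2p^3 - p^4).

Euclidean algorithm in ℚ[p]:
  p^4 + 6p^3 + 23p^2 + 60p = (-1)(-p^4 - 2p^3 - 6p^2 + 18p + 135) + (4p^3 + 17p^2 + 78p + 135)
  -p^4 - 2p^3 - 6p^2 + 18p + 135 = (-(1/4)p + 9/16)(4p^3 + 17p^2 + 78p + 135) + ((63/16)p^2 + (63/8)p + 945/16)
  4p^3 + 17p^2 + 78p + 135 = ((64/63)p + 16/7)((63/16)p^2 + (63/8)p + 945/16) + (0)
Last nonzero remainder: (63/16)p^2 + (63/8)p + 945/16. Dividing through by 63/16 gives the monic gcd p^2 + 2p + 15.
Cancel p^2 + 2p + 15 from numerator and denominator to get the reduced form.

(-4p - p^2)/(-9 + p^2)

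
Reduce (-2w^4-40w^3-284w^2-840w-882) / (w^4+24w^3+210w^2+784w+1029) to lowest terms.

By polynomial division,
  -2w^4-40w^3-284w^2-840w-882 = (-2)(w^4+24w^3+210w^2+784w+1029) + (8w^3+136w^2+728w+1176)
  w^4+24w^3+210w^2+784w+1029 = ((1/8)w+7/8)(8w^3+136w^2+728w+1176) + (0)
Last nonzero remainder: 8w^3+136w^2+728w+1176. Dividing through by 8 gives the monic gcd w^3+17w^2+91w+147.
Cancel w^3+17w^2+91w+147 from numerator and denominator to get the reduced form.

(-2w-6)/(w+7)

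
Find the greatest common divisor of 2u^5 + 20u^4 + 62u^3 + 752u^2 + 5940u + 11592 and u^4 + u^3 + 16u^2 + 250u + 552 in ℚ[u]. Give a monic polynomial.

u^3 − 3u^2 + 28u + 138

Apply the Euclidean algorithm:
  2u^5 + 20u^4 + 62u^3 + 752u^2 + 5940u + 11592 = (2u + 18)(u^4 + u^3 + 16u^2 + 250u + 552) + (12u^3 − 36u^2 + 336u + 1656)
  u^4 + u^3 + 16u^2 + 250u + 552 = ((1/12)u + 1/3)(12u^3 − 36u^2 + 336u + 1656) + (0)
Last nonzero remainder: 12u^3 − 36u^2 + 336u + 1656. Dividing through by 12 gives the monic gcd u^3 − 3u^2 + 28u + 138.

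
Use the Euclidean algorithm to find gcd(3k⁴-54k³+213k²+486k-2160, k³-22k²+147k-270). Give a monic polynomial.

k²-13k+30

By polynomial division,
  3k⁴-54k³+213k²+486k-2160 = (3k+12)(k³-22k²+147k-270) + (36k²-468k+1080)
  k³-22k²+147k-270 = ((1/36)k-1/4)(36k²-468k+1080) + (0)
Last nonzero remainder: 36k²-468k+1080. Dividing through by 36 gives the monic gcd k²-13k+30.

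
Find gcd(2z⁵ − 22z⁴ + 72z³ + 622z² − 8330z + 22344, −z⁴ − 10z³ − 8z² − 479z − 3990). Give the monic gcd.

Repeated division with remainder:
  2z⁵ − 22z⁴ + 72z³ + 622z² − 8330z + 22344 = (−2z + 42)(−z⁴ − 10z³ − 8z² − 479z − 3990) + (476z³ + 3808z + 189924)
  −z⁴ − 10z³ − 8z² − 479z − 3990 = (−(1/476)z − 5/238)(476z³ + 3808z + 189924) + (0)
Last nonzero remainder: 476z³ + 3808z + 189924. Dividing through by 476 gives the monic gcd z³ + 8z + 399.

z³ + 8z + 399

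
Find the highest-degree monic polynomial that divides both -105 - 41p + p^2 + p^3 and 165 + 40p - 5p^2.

Euclidean algorithm in ℚ[p]:
  p^3 + p^2 - 41p - 105 = (-(1/5)p - 9/5)(-5p^2 + 40p + 165) + (64p + 192)
  -5p^2 + 40p + 165 = (-(5/64)p + 55/64)(64p + 192) + (0)
Last nonzero remainder: 64p + 192. Dividing through by 64 gives the monic gcd p + 3.

3 + p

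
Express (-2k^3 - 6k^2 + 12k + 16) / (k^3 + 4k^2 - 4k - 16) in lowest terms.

(-2k - 2)/(k + 2)

Euclidean algorithm in ℚ[k]:
  -2k^3 - 6k^2 + 12k + 16 = (-2)(k^3 + 4k^2 - 4k - 16) + (2k^2 + 4k - 16)
  k^3 + 4k^2 - 4k - 16 = ((1/2)k + 1)(2k^2 + 4k - 16) + (0)
Last nonzero remainder: 2k^2 + 4k - 16. Dividing through by 2 gives the monic gcd k^2 + 2k - 8.
Cancel k^2 + 2k - 8 from numerator and denominator to get the reduced form.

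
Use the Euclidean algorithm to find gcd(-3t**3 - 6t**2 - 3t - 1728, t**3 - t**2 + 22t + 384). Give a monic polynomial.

Euclidean algorithm in ℚ[t]:
  -3t**3 - 6t**2 - 3t - 1728 = (-3)(t**3 - t**2 + 22t + 384) + (-9t**2 + 63t - 576)
  t**3 - t**2 + 22t + 384 = (-(1/9)t - 2/3)(-9t**2 + 63t - 576) + (0)
Last nonzero remainder: -9t**2 + 63t - 576. Dividing through by -9 gives the monic gcd t**2 - 7t + 64.

t**2 - 7t + 64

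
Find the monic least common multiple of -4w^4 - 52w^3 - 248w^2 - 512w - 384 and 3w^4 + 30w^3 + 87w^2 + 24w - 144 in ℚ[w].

Apply the Euclidean algorithm:
  -4w^4 - 52w^3 - 248w^2 - 512w - 384 = (-4/3)(3w^4 + 30w^3 + 87w^2 + 24w - 144) + (-12w^3 - 132w^2 - 480w - 576)
  3w^4 + 30w^3 + 87w^2 + 24w - 144 = (-(1/4)w + 1/4)(-12w^3 - 132w^2 - 480w - 576) + (0)
Last nonzero remainder: -12w^3 - 132w^2 - 480w - 576. Dividing through by -12 gives the monic gcd w^3 + 11w^2 + 40w + 48.
Then lcm(f, g) = f·g / gcd(f, g); expanding and making the result monic gives the answer.

w^5 + 12w^4 + 49w^3 + 66w^2 - 32w - 96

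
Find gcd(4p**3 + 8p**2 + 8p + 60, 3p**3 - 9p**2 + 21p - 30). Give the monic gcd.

p**2 - p + 5

By polynomial division,
  4p**3 + 8p**2 + 8p + 60 = (4/3)(3p**3 - 9p**2 + 21p - 30) + (20p**2 - 20p + 100)
  3p**3 - 9p**2 + 21p - 30 = ((3/20)p - 3/10)(20p**2 - 20p + 100) + (0)
Last nonzero remainder: 20p**2 - 20p + 100. Dividing through by 20 gives the monic gcd p**2 - p + 5.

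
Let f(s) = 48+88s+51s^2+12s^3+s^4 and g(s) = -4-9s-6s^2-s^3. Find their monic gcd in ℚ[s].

By polynomial division,
  s^4+12s^3+51s^2+88s+48 = (-s-6)(-s^3-6s^2-9s-4) + (6s^2+30s+24)
  -s^3-6s^2-9s-4 = (-(1/6)s-1/6)(6s^2+30s+24) + (0)
Last nonzero remainder: 6s^2+30s+24. Dividing through by 6 gives the monic gcd s^2+5s+4.

4+5s+s^2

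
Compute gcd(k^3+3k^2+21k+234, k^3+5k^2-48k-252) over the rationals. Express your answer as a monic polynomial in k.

k+6

Euclidean algorithm in ℚ[k]:
  k^3+3k^2+21k+234 = (k^3+5k^2-48k-252) + (-2k^2+69k+486)
  k^3+5k^2-48k-252 = (-(1/2)k-79/4)(-2k^2+69k+486) + ((6231/4)k+18693/2)
  -2k^2+69k+486 = (-(8/6231)k+108/2077)((6231/4)k+18693/2) + (0)
Last nonzero remainder: (6231/4)k+18693/2. Dividing through by 6231/4 gives the monic gcd k+6.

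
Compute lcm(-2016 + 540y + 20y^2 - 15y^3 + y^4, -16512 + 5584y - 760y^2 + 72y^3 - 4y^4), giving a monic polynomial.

-173376 + 54504y - 2456y^2 - 830y^3 + 166y^4 - 19y^5 + y^6

By polynomial division,
  y^4 - 15y^3 + 20y^2 + 540y - 2016 = (-1/4)(-4y^4 + 72y^3 - 760y^2 + 5584y - 16512) + (3y^3 - 170y^2 + 1936y - 6144)
  -4y^4 + 72y^3 - 760y^2 + 5584y - 16512 = (-(4/3)y - 464/9)(3y^3 - 170y^2 + 1936y - 6144) + (-(62488/9)y^2 + (874832/9)y - 999808/3)
  3y^3 - 170y^2 + 1936y - 6144 = (-(27/62488)y + 144/7811)(-(62488/9)y^2 + (874832/9)y - 999808/3) + (0)
Last nonzero remainder: -(62488/9)y^2 + (874832/9)y - 999808/3. Dividing through by -62488/9 gives the monic gcd y^2 - 14y + 48.
Then lcm(f, g) = f·g / gcd(f, g); expanding and making the result monic gives the answer.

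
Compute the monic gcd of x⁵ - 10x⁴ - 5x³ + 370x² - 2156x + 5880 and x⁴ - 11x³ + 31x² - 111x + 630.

Repeated division with remainder:
  x⁵ - 10x⁴ - 5x³ + 370x² - 2156x + 5880 = (x + 1)(x⁴ - 11x³ + 31x² - 111x + 630) + (-25x³ + 450x² - 2675x + 5250)
  x⁴ - 11x³ + 31x² - 111x + 630 = (-(1/25)x - 7/25)(-25x³ + 450x² - 2675x + 5250) + (50x² - 650x + 2100)
  -25x³ + 450x² - 2675x + 5250 = (-(1/2)x + 5/2)(50x² - 650x + 2100) + (0)
Last nonzero remainder: 50x² - 650x + 2100. Dividing through by 50 gives the monic gcd x² - 13x + 42.

x² - 13x + 42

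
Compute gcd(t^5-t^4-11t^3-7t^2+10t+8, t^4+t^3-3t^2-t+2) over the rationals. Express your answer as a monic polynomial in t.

t^3+2t^2-t-2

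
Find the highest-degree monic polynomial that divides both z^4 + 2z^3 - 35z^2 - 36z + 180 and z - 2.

z - 2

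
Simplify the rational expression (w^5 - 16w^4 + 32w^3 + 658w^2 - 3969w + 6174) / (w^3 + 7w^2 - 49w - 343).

(w^3 - 16w^2 + 81w - 126)/(w + 7)

Euclidean algorithm in ℚ[w]:
  w^5 - 16w^4 + 32w^3 + 658w^2 - 3969w + 6174 = (w^2 - 23w + 242)(w^3 + 7w^2 - 49w - 343) + (-1820w^2 + 89180)
  w^3 + 7w^2 - 49w - 343 = (-(1/1820)w - 1/260)(-1820w^2 + 89180) + (0)
Last nonzero remainder: -1820w^2 + 89180. Dividing through by -1820 gives the monic gcd w^2 - 49.
Cancel w^2 - 49 from numerator and denominator to get the reduced form.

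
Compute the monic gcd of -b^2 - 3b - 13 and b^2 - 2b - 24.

Repeated division with remainder:
  -b^2 - 3b - 13 = (-1)(b^2 - 2b - 24) + (-5b - 37)
  b^2 - 2b - 24 = (-(1/5)b + 47/25)(-5b - 37) + (1139/25)
  -5b - 37 = (-(125/1139)b - 925/1139)(1139/25) + (0)
The last nonzero remainder is the constant 1139/25, so the polynomials are coprime and gcd = 1.

1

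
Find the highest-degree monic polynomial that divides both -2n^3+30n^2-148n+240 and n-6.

n-6

Euclidean algorithm in ℚ[n]:
  -2n^3+30n^2-148n+240 = (-2n^2+18n-40)(n-6) + (0)
The last nonzero remainder n-6 is already monic.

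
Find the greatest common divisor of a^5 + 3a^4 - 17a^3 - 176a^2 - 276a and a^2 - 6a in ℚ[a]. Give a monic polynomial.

By polynomial division,
  a^5 + 3a^4 - 17a^3 - 176a^2 - 276a = (a^3 + 9a^2 + 37a + 46)(a^2 - 6a) + (0)
The last nonzero remainder a^2 - 6a is already monic.

a^2 - 6a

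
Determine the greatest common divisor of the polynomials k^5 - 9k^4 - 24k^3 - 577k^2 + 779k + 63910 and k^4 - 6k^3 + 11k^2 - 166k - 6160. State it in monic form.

Euclidean algorithm in ℚ[k]:
  k^5 - 9k^4 - 24k^3 - 577k^2 + 779k + 63910 = (k - 3)(k^4 - 6k^3 + 11k^2 - 166k - 6160) + (-53k^3 - 378k^2 + 6441k + 45430)
  k^4 - 6k^3 + 11k^2 - 166k - 6160 = (-(1/53)k + 696/2809)(-53k^3 - 378k^2 + 6441k + 45430) + ((635360/2809)k^2 - (2541440/2809)k - 48922720/2809)
  -53k^3 - 378k^2 + 6441k + 45430 = (-(148877/635360)k - 165731/63536)((635360/2809)k^2 - (2541440/2809)k - 48922720/2809) + (0)
Last nonzero remainder: (635360/2809)k^2 - (2541440/2809)k - 48922720/2809. Dividing through by 635360/2809 gives the monic gcd k^2 - 4k - 77.

k^2 - 4k - 77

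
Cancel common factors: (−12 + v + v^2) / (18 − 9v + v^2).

Apply the Euclidean algorithm:
  v^2 + v − 12 = (v^2 − 9v + 18) + (10v − 30)
  v^2 − 9v + 18 = ((1/10)v − 3/5)(10v − 30) + (0)
Last nonzero remainder: 10v − 30. Dividing through by 10 gives the monic gcd v − 3.
Cancel v − 3 from numerator and denominator to get the reduced form.

(4 + v)/(−6 + v)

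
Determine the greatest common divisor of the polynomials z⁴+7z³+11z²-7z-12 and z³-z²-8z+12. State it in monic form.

By polynomial division,
  z⁴+7z³+11z²-7z-12 = (z+8)(z³-z²-8z+12) + (27z²+45z-108)
  z³-z²-8z+12 = ((1/27)z-8/81)(27z²+45z-108) + ((4/9)z+4/3)
  27z²+45z-108 = ((243/4)z-81)((4/9)z+4/3) + (0)
Last nonzero remainder: (4/9)z+4/3. Dividing through by 4/9 gives the monic gcd z+3.

z+3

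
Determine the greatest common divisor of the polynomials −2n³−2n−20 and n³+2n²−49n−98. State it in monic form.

n+2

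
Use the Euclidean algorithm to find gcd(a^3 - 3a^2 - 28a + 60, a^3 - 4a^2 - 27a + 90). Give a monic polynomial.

a^2 - a - 30

Euclidean algorithm in ℚ[a]:
  a^3 - 3a^2 - 28a + 60 = (a^3 - 4a^2 - 27a + 90) + (a^2 - a - 30)
  a^3 - 4a^2 - 27a + 90 = (a - 3)(a^2 - a - 30) + (0)
The last nonzero remainder a^2 - a - 30 is already monic.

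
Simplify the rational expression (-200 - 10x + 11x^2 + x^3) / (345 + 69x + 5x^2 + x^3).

Euclidean algorithm in ℚ[x]:
  x^3 + 11x^2 - 10x - 200 = (x^3 + 5x^2 + 69x + 345) + (6x^2 - 79x - 545)
  x^3 + 5x^2 + 69x + 345 = ((1/6)x + 109/36)(6x^2 - 79x - 545) + ((14365/36)x + 71825/36)
  6x^2 - 79x - 545 = ((216/14365)x - 3924/14365)((14365/36)x + 71825/36) + (0)
Last nonzero remainder: (14365/36)x + 71825/36. Dividing through by 14365/36 gives the monic gcd x + 5.
Cancel x + 5 from numerator and denominator to get the reduced form.

(-40 + 6x + x^2)/(69 + x^2)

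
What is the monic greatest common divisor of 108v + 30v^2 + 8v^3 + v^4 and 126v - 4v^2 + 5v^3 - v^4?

Euclidean algorithm in ℚ[v]:
  v^4 + 8v^3 + 30v^2 + 108v = (-1)(-v^4 + 5v^3 - 4v^2 + 126v) + (13v^3 + 26v^2 + 234v)
  -v^4 + 5v^3 - 4v^2 + 126v = (-(1/13)v + 7/13)(13v^3 + 26v^2 + 234v) + (0)
Last nonzero remainder: 13v^3 + 26v^2 + 234v. Dividing through by 13 gives the monic gcd v^3 + 2v^2 + 18v.

18v + 2v^2 + v^3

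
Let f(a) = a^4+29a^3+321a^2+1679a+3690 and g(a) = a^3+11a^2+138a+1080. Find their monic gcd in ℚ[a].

Apply the Euclidean algorithm:
  a^4+29a^3+321a^2+1679a+3690 = (a+18)(a^3+11a^2+138a+1080) + (-15a^2-1885a-15750)
  a^3+11a^2+138a+1080 = (-(1/15)a+344/45)(-15a^2-1885a-15750) + ((121480/9)a+121480)
  -15a^2-1885a-15750 = (-(27/24296)a-1575/12148)((121480/9)a+121480) + (0)
Last nonzero remainder: (121480/9)a+121480. Dividing through by 121480/9 gives the monic gcd a+9.

a+9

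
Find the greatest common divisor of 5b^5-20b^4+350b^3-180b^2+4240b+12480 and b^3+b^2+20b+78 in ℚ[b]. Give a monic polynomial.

b^2-2b+26

Repeated division with remainder:
  5b^5-20b^4+350b^3-180b^2+4240b+12480 = (5b^2-25b+275)(b^3+b^2+20b+78) + (-345b^2+690b-8970)
  b^3+b^2+20b+78 = (-(1/345)b-1/115)(-345b^2+690b-8970) + (0)
Last nonzero remainder: -345b^2+690b-8970. Dividing through by -345 gives the monic gcd b^2-2b+26.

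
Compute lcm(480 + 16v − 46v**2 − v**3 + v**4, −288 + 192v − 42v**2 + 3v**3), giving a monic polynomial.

By polynomial division,
  v**4 − v**3 − 46v**2 + 16v + 480 = ((1/3)v + 13/3)(3v**3 − 42v**2 + 192v − 288) + (72v**2 − 720v + 1728)
  3v**3 − 42v**2 + 192v − 288 = ((1/24)v − 1/6)(72v**2 − 720v + 1728) + (0)
Last nonzero remainder: 72v**2 − 720v + 1728. Dividing through by 72 gives the monic gcd v**2 − 10v + 24.
Then lcm(f, g) = f·g / gcd(f, g); expanding and making the result monic gives the answer.

−1920 + 416v + 200v**2 − 42v**3 − 5v**4 + v**5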